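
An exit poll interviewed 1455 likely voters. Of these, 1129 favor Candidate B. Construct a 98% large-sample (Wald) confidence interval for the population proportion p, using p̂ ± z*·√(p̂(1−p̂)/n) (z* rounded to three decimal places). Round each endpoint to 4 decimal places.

p̂ = 1129/1455 = 0.77595.
SE(p̂) = √(0.77595·0.22405/1455) = 0.010931.
The 98% critical value is z* = 2.326.
Margin of error: 2.326 × 0.010931 = 0.02543.
So the interval runs from 0.7505 to 0.8014.

(0.7505, 0.8014)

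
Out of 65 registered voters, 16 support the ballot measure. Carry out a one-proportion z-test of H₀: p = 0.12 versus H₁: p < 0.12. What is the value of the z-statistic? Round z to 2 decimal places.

z = 3.13

With x = 16 successes in n = 65, p̂ = 0.24615.
Null standard error: √(0.12·0.88/65) = √0.001624615 = 0.040307.
Test statistic: z = 0.12615/0.040307 = 3.13.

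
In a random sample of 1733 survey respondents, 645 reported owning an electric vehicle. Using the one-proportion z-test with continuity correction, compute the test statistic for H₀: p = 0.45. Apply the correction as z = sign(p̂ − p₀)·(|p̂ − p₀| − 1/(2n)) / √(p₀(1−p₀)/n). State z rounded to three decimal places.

z = -6.487

With x = 645 successes in n = 1733, p̂ = 0.37219. p̂ − p₀ = -0.077813.
1/(2n) = 0.000289.
Corrected numerator: |-0.077813| − 0.000289 = 0.077524.
Under H₀, SE = √(p₀(1−p₀)/n) = √(0.45·0.55/1733) = √0.000142816 = 0.011951.
z = (−)0.077524/0.011951 = -6.487.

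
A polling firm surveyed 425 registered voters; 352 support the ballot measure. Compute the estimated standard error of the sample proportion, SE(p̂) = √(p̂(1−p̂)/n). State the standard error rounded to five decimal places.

SE = 0.01830

p̂ = 352/425 = 0.82824.
p̂(1−p̂) = 0.142259.
SE = √(0.142259/425) = 0.01830.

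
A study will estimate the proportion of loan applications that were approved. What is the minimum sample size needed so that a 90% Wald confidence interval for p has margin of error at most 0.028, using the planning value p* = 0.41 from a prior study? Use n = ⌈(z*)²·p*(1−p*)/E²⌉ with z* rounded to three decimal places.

n = 835

For 90% confidence, z* = 1.645.
p*(1−p*) = 0.41·0.59 = 0.2419.
Required n before rounding: 2.706025 × 0.2419 / 0.028² = 834.933.
⌈834.933⌉ = 835.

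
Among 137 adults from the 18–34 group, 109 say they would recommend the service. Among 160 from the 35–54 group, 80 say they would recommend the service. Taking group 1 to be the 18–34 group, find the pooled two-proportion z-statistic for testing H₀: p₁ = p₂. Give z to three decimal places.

Sample proportions: p̂₁ = 109/137 = 0.79562 and p̂₂ = 80/160 = 0.50000.
Pooled p̂ = (109+80)/(137+160) = 189/297 = 0.63636.
Pooled SE = √[0.2314050·0.01354927] ≈ 0.055994.
z = 0.29562/0.055994 = 5.279.

z = 5.279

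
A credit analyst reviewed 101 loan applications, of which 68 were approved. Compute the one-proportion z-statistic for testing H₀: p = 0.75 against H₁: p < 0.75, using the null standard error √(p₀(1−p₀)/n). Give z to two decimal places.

z = -1.78

Sample proportion p̂ = 68/101 = 0.67327.
Null standard error: √(0.75·0.25/101) = √0.001856436 = 0.043086.
z = (0.67327 − 0.75)/0.043086 = -0.07673/0.043086 = -1.78.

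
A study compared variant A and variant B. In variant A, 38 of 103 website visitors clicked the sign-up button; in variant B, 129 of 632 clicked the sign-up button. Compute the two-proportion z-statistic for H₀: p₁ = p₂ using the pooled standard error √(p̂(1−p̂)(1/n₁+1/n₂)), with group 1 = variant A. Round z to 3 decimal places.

Sample proportions: p̂₁ = 38/103 = 0.36893 and p̂₂ = 129/632 = 0.20411.
Pooling: p̂ = 167/735 = 0.22721.
SE = √[p̂(1−p̂)(1/n₁+1/n₂)] = √[0.22721·0.77279·(1/103+1/632)] ≈ 0.044526.
z = (p̂₁ − p̂₂)/SE = (0.36893 − 0.20411)/0.044526 = 0.16482/0.044526 = 3.702.

z = 3.702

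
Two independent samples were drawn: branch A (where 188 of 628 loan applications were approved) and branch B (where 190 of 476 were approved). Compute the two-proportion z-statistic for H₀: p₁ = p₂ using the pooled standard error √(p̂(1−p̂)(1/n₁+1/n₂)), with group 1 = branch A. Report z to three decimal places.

Sample proportions: p̂₁ = 188/628 = 0.29936 and p̂₂ = 190/476 = 0.39916.
Pooled p̂ = (188+190)/(628+476) = 378/1104 = 0.34239.
Pooled SE = √[0.2251595·0.00369320] ≈ 0.028837.
z = (p̂₁ − p̂₂)/SE = (0.29936 − 0.39916)/0.028837 = -0.09980/0.028837 = -3.461.

z = -3.461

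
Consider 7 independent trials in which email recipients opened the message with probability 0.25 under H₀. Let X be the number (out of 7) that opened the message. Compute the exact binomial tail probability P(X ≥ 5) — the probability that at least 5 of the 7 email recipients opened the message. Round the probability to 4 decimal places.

X ~ Binomial(n=7, p=0.25).
P(X ≥ 5) = C(7,5)·0.25^5·0.75^2 + C(7,6)·0.25^6·0.75^1 + C(7,7)·0.25^7·0.75^0.
= 0.011536 + 0.001282 + 0.000061 = 0.0129.

P = 0.0129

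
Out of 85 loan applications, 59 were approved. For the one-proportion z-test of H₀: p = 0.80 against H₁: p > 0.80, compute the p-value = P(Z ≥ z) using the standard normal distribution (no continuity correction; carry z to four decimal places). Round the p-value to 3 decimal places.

p-value = 0.993

With x = 59 successes in n = 85, p̂ = 0.69412.
Under H₀, SE = √(p₀(1−p₀)/n) = √(0.80·0.20/85) = √0.001882353 = 0.043386.
z = (p̂ − p₀)/SE = (59/85 − 0.80)/0.043386 ≈ -2.4405.
p-value = P(Z ≥ z) with z = -2.4405 → 0.993.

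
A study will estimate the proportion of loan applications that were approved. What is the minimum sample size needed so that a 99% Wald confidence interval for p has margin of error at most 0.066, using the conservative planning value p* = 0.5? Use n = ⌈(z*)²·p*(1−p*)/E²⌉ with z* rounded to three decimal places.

z* = 2.576 at the 99% level.
p*(1−p*) = 0.50·0.50 = 0.2500.
(z*)²·p*(1−p*)/E² = 6.635776·0.2500/0.004356 = 380.841.
⌈380.841⌉ = 381.

n = 381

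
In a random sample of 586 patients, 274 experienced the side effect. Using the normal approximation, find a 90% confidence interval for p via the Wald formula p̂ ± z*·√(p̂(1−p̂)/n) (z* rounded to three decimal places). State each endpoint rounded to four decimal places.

With x = 274 successes in n = 586, p̂ = 0.46758.
Standard error of p̂: √(0.248949/586) = √0.000424827 = 0.020611.
z* = 1.645 at the 90% level.
Margin = 1.645·0.020611 = 0.03391.
Interval: 0.46758 ± 0.03391 → (0.4337, 0.5015).

(0.4337, 0.5015)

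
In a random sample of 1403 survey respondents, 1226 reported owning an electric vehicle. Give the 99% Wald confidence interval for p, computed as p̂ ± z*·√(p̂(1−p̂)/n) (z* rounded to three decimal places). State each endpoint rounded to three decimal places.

(0.851, 0.897)

Sample proportion p̂ = 1226/1403 = 0.87384.
SE = √(p̂(1−p̂)/n) = √(0.110242/1403) = 0.008864.
For 99% confidence, z* = 2.576.
Margin of error: 2.576 × 0.008864 = 0.02283.
Interval: 0.87384 ± 0.02283 → (0.851, 0.897).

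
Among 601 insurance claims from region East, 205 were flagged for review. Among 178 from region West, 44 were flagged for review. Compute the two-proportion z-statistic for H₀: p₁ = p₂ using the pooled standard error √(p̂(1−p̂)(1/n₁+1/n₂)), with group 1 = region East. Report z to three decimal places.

z = 2.360

Sample proportions: p̂₁ = 205/601 = 0.34110 and p̂₂ = 44/178 = 0.24719.
Pooled p̂ = (205+44)/(601+178) = 249/779 = 0.31964.
SE = √[p̂(1−p̂)(1/n₁+1/n₂)] = √[0.31964·0.68036·(1/601+1/178)] ≈ 0.039794.
z = (p̂₁ − p̂₂)/SE = (0.34110 − 0.24719)/0.039794 = 0.09391/0.039794 = 2.360.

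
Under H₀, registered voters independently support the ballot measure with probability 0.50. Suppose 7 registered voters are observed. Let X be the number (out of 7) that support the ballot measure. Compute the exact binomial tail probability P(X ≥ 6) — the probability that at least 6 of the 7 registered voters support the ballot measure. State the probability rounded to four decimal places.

X is binomial with n = 7 and p = 0.50.
P(X ≥ 6) = C(7,6)·0.50^6·0.50^1 + C(7,7)·0.50^7·0.50^0.
= 0.054688 + 0.007812 = 0.0625.

P = 0.0625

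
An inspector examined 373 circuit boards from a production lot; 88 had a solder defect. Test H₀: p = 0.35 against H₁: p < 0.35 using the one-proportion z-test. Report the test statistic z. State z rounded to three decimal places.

z = -4.619

p̂ = 88/373 = 0.23592.
SE₀ = √(0.35·0.65/373) = 0.024697.
z = (p̂ − p₀)/SE = (0.23592 − 0.35)/0.024697 = -4.619.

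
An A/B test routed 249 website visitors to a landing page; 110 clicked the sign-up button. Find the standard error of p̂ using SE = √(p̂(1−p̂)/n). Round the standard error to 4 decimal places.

With x = 110 successes in n = 249, p̂ = 0.44177.
p̂(1−p̂) = 0.246609.
Dividing by n and taking the root: √0.000990398 = 0.0315.

SE = 0.0315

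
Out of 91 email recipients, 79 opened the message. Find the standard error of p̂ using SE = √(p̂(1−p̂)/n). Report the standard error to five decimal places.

p̂ = 79/91 = 0.86813.
p̂(1−p̂) = 0.114480.
SE = √(0.114480/91) = 0.03547.

SE = 0.03547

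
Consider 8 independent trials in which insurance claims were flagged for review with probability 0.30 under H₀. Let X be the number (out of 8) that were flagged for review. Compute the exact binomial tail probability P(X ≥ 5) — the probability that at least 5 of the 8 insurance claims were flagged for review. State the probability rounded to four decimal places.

P = 0.0580

X ~ Binomial(n=8, p=0.30).
P(X ≥ 5) = C(8,5)·0.30^5·0.70^3 + C(8,6)·0.30^6·0.70^2 + C(8,7)·0.30^7·0.70^1 + C(8,8)·0.30^8·0.70^0.
= 0.046675 + 0.010002 + 0.001225 + 0.000066 = 0.0580.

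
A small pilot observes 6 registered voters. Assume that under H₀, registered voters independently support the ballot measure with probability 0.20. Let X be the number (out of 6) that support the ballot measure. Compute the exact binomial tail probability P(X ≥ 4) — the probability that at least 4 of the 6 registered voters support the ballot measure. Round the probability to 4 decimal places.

P = 0.0170

X ~ Binomial(n=6, p=0.20).
P(X ≥ 4) = C(6,4)·0.20^4·0.80^2 + C(6,5)·0.20^5·0.80^1 + C(6,6)·0.20^6·0.80^0.
= 0.015360 + 0.001536 + 0.000064 = 0.0170.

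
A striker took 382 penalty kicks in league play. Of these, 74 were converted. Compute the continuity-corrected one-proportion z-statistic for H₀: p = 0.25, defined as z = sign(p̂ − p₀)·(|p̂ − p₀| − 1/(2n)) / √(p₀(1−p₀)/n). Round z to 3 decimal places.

z = -2.481

Sample proportion p̂ = 74/382 = 0.19372. p̂ − p₀ = -0.056283.
1/(2n) = 0.001309.
Corrected numerator: |-0.056283| − 0.001309 = 0.054974.
Under H₀, SE = √(p₀(1−p₀)/n) = √(0.25·0.75/382) = √0.000490838 = 0.022155.
z = −0.054974/0.022155 = -2.481.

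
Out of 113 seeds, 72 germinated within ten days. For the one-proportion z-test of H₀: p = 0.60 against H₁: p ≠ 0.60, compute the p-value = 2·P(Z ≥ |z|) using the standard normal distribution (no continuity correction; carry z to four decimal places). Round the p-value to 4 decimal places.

p̂ = 72/113 = 0.63717.
SE₀ = √(0.60·0.40/113) = 0.046086.
Test statistic (full precision, shown to 4 dp): z = (72/113 − 0.60)/SE₀ ≈ 0.8065.
p-value = 2·P(Z ≥ |z|) with z = 0.8065 → 0.4200.

p-value = 0.4200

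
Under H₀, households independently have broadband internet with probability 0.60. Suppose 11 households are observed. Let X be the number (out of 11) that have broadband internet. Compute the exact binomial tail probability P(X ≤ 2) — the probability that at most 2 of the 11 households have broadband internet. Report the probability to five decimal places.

P = 0.00592

X ~ Binomial(n=11, p=0.60).
P(X ≤ 2) = C(11,0)·0.60^0·0.40^11 + C(11,1)·0.60^1·0.40^10 + C(11,2)·0.60^2·0.40^9.
= 0.000042 + 0.000692 + 0.005190 = 0.00592.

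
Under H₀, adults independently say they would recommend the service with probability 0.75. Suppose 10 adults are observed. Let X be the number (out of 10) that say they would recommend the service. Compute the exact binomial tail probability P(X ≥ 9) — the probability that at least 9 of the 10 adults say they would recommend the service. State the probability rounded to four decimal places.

X ~ Binomial(n=10, p=0.75).
P(X ≥ 9) = C(10,9)·0.75^9·0.25^1 + C(10,10)·0.75^10·0.25^0.
= 0.187712 + 0.056314 = 0.2440.

P = 0.2440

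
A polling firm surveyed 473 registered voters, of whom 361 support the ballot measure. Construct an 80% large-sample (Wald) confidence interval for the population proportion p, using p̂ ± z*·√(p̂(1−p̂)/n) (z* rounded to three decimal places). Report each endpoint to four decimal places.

(0.7382, 0.7883)

p̂ = 361/473 = 0.76321.
Standard error of p̂: √(0.180719/473) = √0.000382069 = 0.019547.
z* = 1.282 at the 80% level.
Margin of error: 1.282 × 0.019547 = 0.02506.
CI: 0.76321 ± 0.02506 = (0.7382, 0.7883).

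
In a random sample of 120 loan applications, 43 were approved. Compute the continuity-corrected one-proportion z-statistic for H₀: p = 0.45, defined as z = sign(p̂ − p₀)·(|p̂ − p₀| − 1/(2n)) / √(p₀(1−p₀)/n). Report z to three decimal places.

z = -1.927

p̂ = 43/120 = 0.35833. p̂ − p₀ = -0.091667.
Continuity correction 1/(2n) = 1/240 = 0.004167.
Corrected numerator: |-0.091667| − 0.004167 = 0.087500.
SE₀ = √(0.45·0.55/120) = 0.045415.
z = (−)0.087500/0.045415 = -1.927.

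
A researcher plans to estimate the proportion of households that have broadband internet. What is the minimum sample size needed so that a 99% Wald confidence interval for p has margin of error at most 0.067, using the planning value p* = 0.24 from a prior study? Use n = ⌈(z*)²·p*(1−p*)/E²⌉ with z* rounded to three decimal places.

z* = 2.576 at the 99% level.
p*(1−p*) = 0.1824.
(z*)²·p*(1−p*)/E² = 6.635776·0.1824/0.004489 = 269.629.
Rounding up, n = 270.

n = 270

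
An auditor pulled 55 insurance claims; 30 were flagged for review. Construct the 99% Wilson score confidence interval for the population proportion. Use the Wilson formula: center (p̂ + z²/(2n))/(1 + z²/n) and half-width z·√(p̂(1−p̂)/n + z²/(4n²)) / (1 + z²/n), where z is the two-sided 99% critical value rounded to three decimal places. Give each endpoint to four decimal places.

(0.3771, 0.7040)

p̂ = 30/55 = 0.54545; z = 2.576, so z² = 6.635776.
1 + z²/n = 1.120650.
Center = (0.54545 + 0.060325)/1.120650 = 0.54056.
Radicand: p̂(1−p̂)/n + z²/(4n²) = 0.004507889 + 0.000548411 = 0.005056300.
Half-width = 2.576·√0.005056300/1.120650 = 0.16345.
CI: 0.54056 ± 0.16345 = (0.3771, 0.7040).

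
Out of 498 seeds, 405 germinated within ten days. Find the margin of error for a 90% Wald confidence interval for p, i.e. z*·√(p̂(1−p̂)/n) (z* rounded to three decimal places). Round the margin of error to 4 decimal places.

ME = 0.0287

Sample proportion p̂ = 405/498 = 0.81325.
Standard error of p̂: √(0.151873/498) = √0.000304965 = 0.017463.
z* = 1.645 at the 90% level.
So ME = 0.0287.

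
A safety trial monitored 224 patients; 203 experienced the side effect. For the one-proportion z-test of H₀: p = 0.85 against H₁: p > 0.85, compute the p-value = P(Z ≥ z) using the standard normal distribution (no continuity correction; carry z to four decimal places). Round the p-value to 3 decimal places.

p-value = 0.009

p̂ = 203/224 = 0.90625.
SE₀ = √(0.85·0.15/224) = 0.023858.
z = (p̂ − p₀)/SE = (203/224 − 0.85)/0.023858 ≈ 2.3577.
p-value = P(Z ≥ z) with z = 2.3577 → 0.009.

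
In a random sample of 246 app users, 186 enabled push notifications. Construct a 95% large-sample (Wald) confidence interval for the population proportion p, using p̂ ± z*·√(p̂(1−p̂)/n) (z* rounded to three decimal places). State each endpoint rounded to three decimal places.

(0.702, 0.810)

Sample proportion p̂ = 186/246 = 0.75610.
Standard error of p̂: √(0.184414/246) = √0.000749651 = 0.027380.
For 95% confidence, z* = 1.960.
Margin of error: 1.960 × 0.027380 = 0.05366.
Interval: 0.75610 ± 0.05366 → (0.702, 0.810).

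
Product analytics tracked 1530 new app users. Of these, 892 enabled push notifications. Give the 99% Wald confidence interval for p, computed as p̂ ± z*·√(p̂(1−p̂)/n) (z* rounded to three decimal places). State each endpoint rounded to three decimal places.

p̂ = 892/1530 = 0.58301.
Standard error of p̂: √(0.243110/1530) = √0.000158895 = 0.012605.
For 99% confidence, z* = 2.576.
Margin = 2.576·0.012605 = 0.03247.
So the interval runs from 0.551 to 0.615.

(0.551, 0.615)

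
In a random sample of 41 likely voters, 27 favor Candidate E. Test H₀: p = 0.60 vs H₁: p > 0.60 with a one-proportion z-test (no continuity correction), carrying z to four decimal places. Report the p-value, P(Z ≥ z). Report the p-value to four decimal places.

p̂ = 27/41 = 0.65854.
SE₀ = √(0.60·0.40/41) = 0.076509.
Test statistic (full precision, shown to 4 dp): z = (27/41 − 0.60)/SE₀ ≈ 0.7651.
From the standard normal, P(Z ≥ z) = 0.2221.

p-value = 0.2221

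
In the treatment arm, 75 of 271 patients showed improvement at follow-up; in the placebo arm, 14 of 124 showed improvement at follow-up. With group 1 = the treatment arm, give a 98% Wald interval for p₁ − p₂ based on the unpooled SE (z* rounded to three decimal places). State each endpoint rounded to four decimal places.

p̂₁ = 75/271 = 0.27675, p̂₂ = 14/124 = 0.11290; p̂₁ − p̂₂ = 0.16385.
Unpooled SE = √(p̂₁(1−p̂₁)/n₁ + p̂₂(1−p̂₂)/n₂) = √(0.000738600 + 0.000807710) = 0.039323.
The 98% critical value is z* = 2.326. Margin of error = 0.09147.
Interval: 0.16385 ± 0.09147 → (0.0724, 0.2553).

(0.0724, 0.2553)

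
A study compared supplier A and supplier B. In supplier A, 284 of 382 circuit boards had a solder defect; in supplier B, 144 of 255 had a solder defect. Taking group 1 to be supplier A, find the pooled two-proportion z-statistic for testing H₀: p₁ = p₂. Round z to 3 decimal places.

Sample proportions: p̂₁ = 284/382 = 0.74346 and p̂₂ = 144/255 = 0.56471.
Pooling: p̂ = 428/637 = 0.67190.
Pooled SE = √[0.2204506·0.00653937] ≈ 0.037969.
z = 0.17875/0.037969 = 4.708.

z = 4.708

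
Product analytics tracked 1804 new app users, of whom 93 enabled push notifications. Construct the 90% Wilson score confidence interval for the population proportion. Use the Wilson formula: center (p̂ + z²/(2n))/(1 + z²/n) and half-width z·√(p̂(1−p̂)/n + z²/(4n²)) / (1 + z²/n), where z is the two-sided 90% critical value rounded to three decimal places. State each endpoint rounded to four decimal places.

(0.0436, 0.0608)

Here p̂ = 93/1804 = 0.05155 and z = 1.645 (z² = 2.706025).
1 + z²/n = 1.001500.
Center = (0.05155 + 0.000750)/1.001500 = 0.05222.
Radicand: p̂(1−p̂)/n + z²/(4n²) = 0.000027103 + 0.000000208 = 0.000027311.
Half-width = z·√(radicand)/denom = 1.645·0.005226/1.001500 = 0.00858.
So the interval runs from 0.0436 to 0.0608.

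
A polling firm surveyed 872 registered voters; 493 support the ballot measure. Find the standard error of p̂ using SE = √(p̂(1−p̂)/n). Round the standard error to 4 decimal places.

p̂ = 493/872 = 0.56537.
p̂(1−p̂) = 0.56537·0.43463 = 0.245727.
SE = √(0.245727/872) = √0.000281797 = 0.0168.

SE = 0.0168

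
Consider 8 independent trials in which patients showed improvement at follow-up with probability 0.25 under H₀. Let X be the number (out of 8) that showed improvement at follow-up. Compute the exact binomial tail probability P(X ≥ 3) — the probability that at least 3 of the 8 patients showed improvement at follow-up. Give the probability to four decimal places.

P = 0.3215

X is binomial with n = 8 and p = 0.25.
P(X ≥ 3) = Σ_{j=3}^{8} C(8,j)·0.25^j·0.75^{8−j}.
= 0.207642 + 0.086517 + 0.023071 + 0.003845 + 0.000366 + 0.000015 = 0.3215.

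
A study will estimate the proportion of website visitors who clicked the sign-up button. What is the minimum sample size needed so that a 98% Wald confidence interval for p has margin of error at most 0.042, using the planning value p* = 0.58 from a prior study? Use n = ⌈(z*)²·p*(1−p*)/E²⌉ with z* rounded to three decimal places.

n = 748

z* = 2.326 at the 98% level.
p*(1−p*) = 0.58·0.42 = 0.2436.
Required n before rounding: 5.410276 × 0.2436 / 0.042² = 747.133.
Rounding up, n = 748.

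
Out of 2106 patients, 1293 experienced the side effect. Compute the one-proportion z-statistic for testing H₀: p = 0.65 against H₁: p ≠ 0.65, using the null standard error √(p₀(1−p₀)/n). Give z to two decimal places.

With x = 1293 successes in n = 2106, p̂ = 0.61396.
SE₀ = √(0.65·0.35/2106) = 0.010393.
z = (p̂ − p₀)/SE = (0.61396 − 0.65)/0.010393 = -3.47.

z = -3.47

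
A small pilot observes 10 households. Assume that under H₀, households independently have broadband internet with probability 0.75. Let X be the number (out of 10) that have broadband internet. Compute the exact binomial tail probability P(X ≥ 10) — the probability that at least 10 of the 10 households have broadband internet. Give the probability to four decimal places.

P = 0.0563

X is binomial with n = 10 and p = 0.75.
P(X ≥ 10) = C(10,10)·0.75^10·0.25^0.
= 0.056314 = 0.0563.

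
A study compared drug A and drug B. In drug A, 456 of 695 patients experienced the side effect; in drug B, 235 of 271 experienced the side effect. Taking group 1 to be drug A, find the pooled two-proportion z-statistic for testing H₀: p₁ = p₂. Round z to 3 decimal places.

z = -6.530

p̂₁ = 456/695 = 0.65612, p̂₂ = 235/271 = 0.86716.
Pooling: p̂ = 691/966 = 0.71532.
Pooled SE = √[0.2036369·0.00512889] ≈ 0.032318.
z = (p̂₁ − p̂₂)/SE = (0.65612 − 0.86716)/0.032318 = -0.21104/0.032318 = -6.530.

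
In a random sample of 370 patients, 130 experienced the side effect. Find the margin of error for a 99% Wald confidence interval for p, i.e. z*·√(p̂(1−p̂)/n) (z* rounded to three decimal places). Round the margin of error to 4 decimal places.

Sample proportion p̂ = 130/370 = 0.35135.
SE(p̂) = √(0.35135·0.64865/370) = 0.024818.
For 99% confidence, z* = 2.576.
So ME = 0.0639.

ME = 0.0639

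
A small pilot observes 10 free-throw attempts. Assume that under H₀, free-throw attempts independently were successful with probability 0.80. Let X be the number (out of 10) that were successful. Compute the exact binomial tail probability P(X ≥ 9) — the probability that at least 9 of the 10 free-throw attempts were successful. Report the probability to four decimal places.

P = 0.3758

X ~ Binomial(n=10, p=0.80).
P(X ≥ 9) = C(10,9)·0.80^9·0.20^1 + C(10,10)·0.80^10·0.20^0.
= 0.268435 + 0.107374 = 0.3758.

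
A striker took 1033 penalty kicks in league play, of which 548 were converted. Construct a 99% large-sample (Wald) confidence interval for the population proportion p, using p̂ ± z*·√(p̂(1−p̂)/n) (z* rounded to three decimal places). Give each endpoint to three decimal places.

(0.490, 0.570)

With x = 548 successes in n = 1033, p̂ = 0.53049.
SE(p̂) = √(0.53049·0.46951/1033) = 0.015528.
For 99% confidence, z* = 2.576.
Margin = 2.576·0.015528 = 0.04000.
Interval: 0.53049 ± 0.04000 → (0.490, 0.570).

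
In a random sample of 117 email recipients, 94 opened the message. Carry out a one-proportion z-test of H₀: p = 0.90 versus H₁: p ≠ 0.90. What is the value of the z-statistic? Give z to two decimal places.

z = -3.48

The sample proportion is 94/117 = 0.80342.
Under H₀, SE = √(p₀(1−p₀)/n) = √(0.90·0.10/117) = √0.000769231 = 0.027735.
z = (p̂ − p₀)/SE = (0.80342 − 0.90)/0.027735 = -3.48.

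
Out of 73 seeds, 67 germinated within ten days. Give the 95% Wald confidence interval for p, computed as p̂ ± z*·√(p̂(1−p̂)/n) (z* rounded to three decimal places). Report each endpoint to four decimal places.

With x = 67 successes in n = 73, p̂ = 0.91781.
SE(p̂) = √(0.91781·0.08219/73) = 0.032146.
The 95% critical value is z* = 1.960.
Margin = 1.960·0.032146 = 0.06301.
CI: 0.91781 ± 0.06301 = (0.8548, 0.9808).

(0.8548, 0.9808)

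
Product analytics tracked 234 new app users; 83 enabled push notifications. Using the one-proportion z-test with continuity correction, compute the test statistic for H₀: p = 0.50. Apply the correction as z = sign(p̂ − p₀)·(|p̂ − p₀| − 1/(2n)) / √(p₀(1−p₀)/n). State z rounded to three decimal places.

With x = 83 successes in n = 234, p̂ = 0.35470. p̂ − p₀ = -0.145299.
1/(2n) = 0.002137.
Corrected numerator: |-0.145299| − 0.002137 = 0.143162.
Under H₀, SE = √(p₀(1−p₀)/n) = √(0.50·0.50/234) = √0.001068376 = 0.032686.
z = (−)0.143162/0.032686 = -4.380.

z = -4.380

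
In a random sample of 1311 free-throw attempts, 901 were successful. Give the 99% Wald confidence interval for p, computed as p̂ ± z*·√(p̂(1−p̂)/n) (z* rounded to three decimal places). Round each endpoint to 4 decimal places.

The sample proportion is 901/1311 = 0.68726.
SE = √(p̂(1−p̂)/n) = √(0.214933/1311) = 0.012804.
For 99% confidence, z* = 2.576.
Margin = 2.576·0.012804 = 0.03298.
CI: 0.68726 ± 0.03298 = (0.6543, 0.7202).

(0.6543, 0.7202)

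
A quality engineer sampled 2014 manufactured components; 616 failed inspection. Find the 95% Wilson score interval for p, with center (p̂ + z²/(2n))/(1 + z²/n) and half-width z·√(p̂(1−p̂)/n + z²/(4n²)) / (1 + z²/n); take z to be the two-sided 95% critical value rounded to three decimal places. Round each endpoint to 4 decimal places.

Here p̂ = 616/2014 = 0.30586 and z = 1.960 (z² = 3.841600).
1 + z²/n = 1.001907.
Center = (0.30586 + 0.000954)/1.001907 = 0.30623.
Radicand: p̂(1−p̂)/n + z²/(4n²) = 0.000105417 + 0.000000237 = 0.000105654.
Half-width = z·√(radicand)/denom = 1.960·0.010279/1.001907 = 0.02011.
Interval: 0.30623 ± 0.02011 → (0.2861, 0.3263).

(0.2861, 0.3263)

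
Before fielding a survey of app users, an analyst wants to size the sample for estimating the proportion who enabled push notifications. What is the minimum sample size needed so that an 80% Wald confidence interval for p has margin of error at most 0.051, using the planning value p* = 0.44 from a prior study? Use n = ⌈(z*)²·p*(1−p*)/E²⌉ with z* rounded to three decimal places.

n = 156

The 80% critical value is z* = 1.282.
p*(1−p*) = 0.44·0.56 = 0.2464.
Required n before rounding: 1.643524 × 0.2464 / 0.051² = 155.696.
⌈155.696⌉ = 156.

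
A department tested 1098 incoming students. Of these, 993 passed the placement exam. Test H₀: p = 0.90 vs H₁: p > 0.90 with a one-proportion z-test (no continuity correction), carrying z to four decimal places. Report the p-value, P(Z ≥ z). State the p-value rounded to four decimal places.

p-value = 0.3146

p̂ = 993/1098 = 0.90437.
Under H₀, SE = √(p₀(1−p₀)/n) = √(0.90·0.10/1098) = √0.000081967 = 0.009054.
Test statistic (full precision, shown to 4 dp): z = (993/1098 − 0.90)/SE₀ ≈ 0.4829.
From the standard normal, P(Z ≥ z) = 0.3146.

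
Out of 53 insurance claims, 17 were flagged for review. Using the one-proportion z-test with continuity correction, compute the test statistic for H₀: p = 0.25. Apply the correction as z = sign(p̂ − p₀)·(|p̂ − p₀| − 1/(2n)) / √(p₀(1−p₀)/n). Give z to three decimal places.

p̂ = 17/53 = 0.32075. p̂ − p₀ = 0.070755.
1/(2n) = 0.009434.
Corrected numerator: |0.070755| − 0.009434 = 0.061321.
Under H₀, SE = √(p₀(1−p₀)/n) = √(0.25·0.75/53) = √0.003537736 = 0.059479.
z = +0.061321/0.059479 = 1.031.

z = 1.031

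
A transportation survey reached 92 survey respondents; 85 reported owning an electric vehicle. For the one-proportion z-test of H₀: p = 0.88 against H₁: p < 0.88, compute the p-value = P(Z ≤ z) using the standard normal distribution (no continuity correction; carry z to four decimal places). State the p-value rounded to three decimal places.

The sample proportion is 85/92 = 0.92391.
Null standard error: √(0.88·0.12/92) = √0.001147826 = 0.033880.
z = (p̂ − p₀)/SE = (85/92 − 0.88)/0.033880 ≈ 1.2962.
p-value = P(Z ≤ z) with z = 1.2962 → 0.903.

p-value = 0.903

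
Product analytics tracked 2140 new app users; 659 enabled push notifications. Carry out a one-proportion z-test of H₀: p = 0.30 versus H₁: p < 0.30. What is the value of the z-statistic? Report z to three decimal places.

With x = 659 successes in n = 2140, p̂ = 0.30794.
Under H₀, SE = √(p₀(1−p₀)/n) = √(0.30·0.70/2140) = √0.000098131 = 0.009906.
z = (0.30794 − 0.30)/0.009906 = 0.00794/0.009906 = 0.802.

z = 0.802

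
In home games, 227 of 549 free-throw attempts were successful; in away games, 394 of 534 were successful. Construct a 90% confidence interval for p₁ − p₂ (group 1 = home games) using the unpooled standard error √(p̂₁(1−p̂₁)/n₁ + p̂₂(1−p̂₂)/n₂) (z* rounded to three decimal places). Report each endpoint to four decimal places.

(-0.3710, -0.2777)

p̂₁ = 227/549 = 0.41348, p̂₂ = 394/534 = 0.73783; p̂₁ − p̂₂ = -0.32435.
Unpooled SE = √(p̂₁(1−p̂₁)/n₁ + p̂₂(1−p̂₂)/n₂) = √(0.000441738 + 0.000362243) = 0.028355.
For 90% confidence, z* = 1.645. Margin = 1.645·0.028355 = 0.04664.
CI: -0.32435 ± 0.04664 = (-0.3710, -0.2777).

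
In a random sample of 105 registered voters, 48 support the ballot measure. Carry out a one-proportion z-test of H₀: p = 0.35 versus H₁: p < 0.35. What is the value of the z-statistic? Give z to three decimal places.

z = 2.302

p̂ = 48/105 = 0.45714.
SE₀ = √(0.35·0.65/105) = 0.046547.
Test statistic: z = 0.10714/0.046547 = 2.302.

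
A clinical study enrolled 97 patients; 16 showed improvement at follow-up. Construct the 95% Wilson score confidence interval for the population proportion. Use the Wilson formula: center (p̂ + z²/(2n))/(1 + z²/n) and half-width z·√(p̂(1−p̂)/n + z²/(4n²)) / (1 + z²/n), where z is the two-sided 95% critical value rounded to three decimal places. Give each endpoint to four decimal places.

p̂ = 16/97 = 0.16495; z = 1.960, so z² = 3.841600.
1 + z²/n = 1.039604.
Adjusted center: (0.16495 + z²/(2n))/1.039604 = 0.17771.
Radicand: p̂(1−p̂)/n + z²/(4n²) = 0.001420005 + 0.000102072 = 0.001522077.
Half-width = z·√(radicand)/denom = 1.960·0.039014/1.039604 = 0.07355.
Interval: 0.17771 ± 0.07355 → (0.1042, 0.2513).

(0.1042, 0.2513)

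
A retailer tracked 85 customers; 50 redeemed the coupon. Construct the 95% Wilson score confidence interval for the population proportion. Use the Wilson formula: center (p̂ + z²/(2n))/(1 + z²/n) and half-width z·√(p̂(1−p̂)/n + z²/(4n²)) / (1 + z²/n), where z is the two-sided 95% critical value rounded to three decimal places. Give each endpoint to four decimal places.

(0.4820, 0.6868)

Here p̂ = 50/85 = 0.58824 and z = 1.960 (z² = 3.841600).
Denominator 1 + z²/n = 1 + 3.841600/85 = 1.045195.
Adjusted center: (0.58824 + z²/(2n))/1.045195 = 0.58442.
Radicand: p̂(1−p̂)/n + z²/(4n²) = 0.002849583 + 0.000132927 = 0.002982510.
Half-width = z·√(radicand)/denom = 1.960·0.054612/1.045195 = 0.10241.
Interval: 0.58442 ± 0.10241 → (0.4820, 0.6868).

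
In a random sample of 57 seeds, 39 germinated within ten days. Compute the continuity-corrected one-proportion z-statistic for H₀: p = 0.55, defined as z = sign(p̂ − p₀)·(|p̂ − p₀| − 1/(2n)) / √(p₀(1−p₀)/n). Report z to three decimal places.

p̂ = 39/57 = 0.68421. p̂ − p₀ = 0.134211.
Continuity correction 1/(2n) = 1/114 = 0.008772.
Corrected numerator: |0.134211| − 0.008772 = 0.125439.
Under H₀, SE = √(p₀(1−p₀)/n) = √(0.55·0.45/57) = √0.004342105 = 0.065895.
z = (+)0.125439/0.065895 = 1.904.

z = 1.904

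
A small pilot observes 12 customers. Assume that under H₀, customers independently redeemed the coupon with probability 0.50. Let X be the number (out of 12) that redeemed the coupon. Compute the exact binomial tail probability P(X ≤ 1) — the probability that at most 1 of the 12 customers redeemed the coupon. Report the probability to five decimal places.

P = 0.00317

X ~ Binomial(n=12, p=0.50).
P(X ≤ 1) = C(12,0)·0.50^0·0.50^12 + C(12,1)·0.50^1·0.50^11.
= 0.000244 + 0.002930 = 0.00317.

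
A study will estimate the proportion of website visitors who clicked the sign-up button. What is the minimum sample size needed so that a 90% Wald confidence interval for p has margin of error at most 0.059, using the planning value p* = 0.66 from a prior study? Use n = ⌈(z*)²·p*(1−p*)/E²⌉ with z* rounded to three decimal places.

n = 175

The 90% critical value is z* = 1.645.
p*(1−p*) = 0.2244.
Required n before rounding: 2.706025 × 0.2244 / 0.059² = 174.442.
Rounding up, n = 175.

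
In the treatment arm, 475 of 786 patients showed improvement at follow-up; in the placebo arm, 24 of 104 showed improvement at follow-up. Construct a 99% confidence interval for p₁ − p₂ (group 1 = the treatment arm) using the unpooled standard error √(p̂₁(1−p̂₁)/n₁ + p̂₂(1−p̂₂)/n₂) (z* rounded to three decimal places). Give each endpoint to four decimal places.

(0.2580, 0.4891)

p̂₁ = 0.60433, p̂₂ = 0.23077, so the observed difference is 0.37356.
SE = √(0.000304219 + 0.001706873) = √0.002011092 = 0.044845.
z* = 2.576 at the 99% level. Margin = 2.576·0.044845 = 0.11552.
Interval: 0.37356 ± 0.11552 → (0.2580, 0.4891).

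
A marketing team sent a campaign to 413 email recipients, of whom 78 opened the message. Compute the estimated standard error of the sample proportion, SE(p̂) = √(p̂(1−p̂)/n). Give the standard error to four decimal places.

The sample proportion is 78/413 = 0.18886.
p̂(1−p̂) = 0.153192.
Dividing by n and taking the root: √0.000370925 = 0.0193.

SE = 0.0193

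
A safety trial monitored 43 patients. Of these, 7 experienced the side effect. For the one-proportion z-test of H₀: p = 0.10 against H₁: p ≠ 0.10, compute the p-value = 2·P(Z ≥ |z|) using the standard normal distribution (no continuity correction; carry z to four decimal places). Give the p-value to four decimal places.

p̂ = 7/43 = 0.16279.
SE₀ = √(0.10·0.90/43) = 0.045750.
z = (p̂ − p₀)/SE = (7/43 − 0.10)/0.045750 ≈ 1.3725.
From the standard normal, 2·P(Z ≥ |z|) = 0.1699.

p-value = 0.1699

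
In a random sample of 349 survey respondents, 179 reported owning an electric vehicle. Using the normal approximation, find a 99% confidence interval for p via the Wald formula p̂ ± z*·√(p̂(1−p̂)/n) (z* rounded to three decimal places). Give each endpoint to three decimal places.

(0.444, 0.582)

p̂ = 179/349 = 0.51289.
SE = √(p̂(1−p̂)/n) = √(0.249834/349) = 0.026755.
For 99% confidence, z* = 2.576.
Margin = 2.576·0.026755 = 0.06892.
Interval: 0.51289 ± 0.06892 → (0.444, 0.582).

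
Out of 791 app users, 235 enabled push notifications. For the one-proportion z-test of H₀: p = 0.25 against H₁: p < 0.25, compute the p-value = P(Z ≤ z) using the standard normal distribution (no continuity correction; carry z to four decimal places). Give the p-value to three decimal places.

p̂ = 235/791 = 0.29709.
Under H₀, SE = √(p₀(1−p₀)/n) = √(0.25·0.75/791) = √0.000237042 = 0.015396.
Test statistic (full precision, shown to 4 dp): z = (235/791 − 0.25)/SE₀ ≈ 3.0587.
p-value = P(Z ≤ z) with z = 3.0587 → 0.999.

p-value = 0.999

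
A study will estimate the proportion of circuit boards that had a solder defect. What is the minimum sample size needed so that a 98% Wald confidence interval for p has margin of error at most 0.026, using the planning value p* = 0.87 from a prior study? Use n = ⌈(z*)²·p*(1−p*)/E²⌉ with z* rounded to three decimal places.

For 98% confidence, z* = 2.326.
p*(1−p*) = 0.87·0.13 = 0.1131.
(z*)²·p*(1−p*)/E² = 5.410276·0.1131/0.000676 = 905.181.
⌈905.181⌉ = 906.

n = 906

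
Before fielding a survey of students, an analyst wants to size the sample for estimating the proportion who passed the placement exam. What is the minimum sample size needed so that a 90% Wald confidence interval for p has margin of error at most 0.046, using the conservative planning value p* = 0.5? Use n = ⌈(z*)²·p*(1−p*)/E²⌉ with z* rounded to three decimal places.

The 90% critical value is z* = 1.645.
p*(1−p*) = 0.2500.
Required n before rounding: 2.706025 × 0.2500 / 0.046² = 319.710.
⌈319.710⌉ = 320.

n = 320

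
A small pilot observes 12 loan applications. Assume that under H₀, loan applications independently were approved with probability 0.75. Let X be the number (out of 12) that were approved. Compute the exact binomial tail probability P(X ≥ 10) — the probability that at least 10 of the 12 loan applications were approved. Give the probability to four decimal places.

P = 0.3907

X ~ Binomial(n=12, p=0.75).
P(X ≥ 10) = C(12,10)·0.75^10·0.25^2 + C(12,11)·0.75^11·0.25^1 + C(12,12)·0.75^12·0.25^0.
= 0.232293 + 0.126705 + 0.031676 = 0.3907.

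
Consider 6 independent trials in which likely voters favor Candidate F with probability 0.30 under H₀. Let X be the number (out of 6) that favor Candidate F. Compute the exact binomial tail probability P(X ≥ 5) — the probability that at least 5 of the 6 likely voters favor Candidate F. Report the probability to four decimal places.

P = 0.0109

X is binomial with n = 6 and p = 0.30.
P(X ≥ 5) = C(6,5)·0.30^5·0.70^1 + C(6,6)·0.30^6·0.70^0.
= 0.010206 + 0.000729 = 0.0109.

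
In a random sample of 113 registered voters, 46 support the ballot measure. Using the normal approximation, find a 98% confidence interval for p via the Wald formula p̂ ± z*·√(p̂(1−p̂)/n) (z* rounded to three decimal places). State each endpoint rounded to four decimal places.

(0.2996, 0.5146)

With x = 46 successes in n = 113, p̂ = 0.40708.
Standard error of p̂: √(0.241366/113) = √0.002135981 = 0.046217.
The 98% critical value is z* = 2.326.
Margin of error: 2.326 × 0.046217 = 0.10750.
So the interval runs from 0.2996 to 0.5146.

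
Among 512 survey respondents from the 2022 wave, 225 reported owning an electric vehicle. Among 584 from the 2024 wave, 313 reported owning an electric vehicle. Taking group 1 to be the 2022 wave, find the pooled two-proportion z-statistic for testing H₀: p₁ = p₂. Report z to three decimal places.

z = -3.189

p̂₁ = 225/512 = 0.43945, p̂₂ = 313/584 = 0.53596.
Pooling: p̂ = 538/1096 = 0.49088.
SE = √[p̂(1−p̂)(1/n₁+1/n₂)] = √[0.49088·0.50912·(1/512+1/584)] ≈ 0.030266.
z = -0.09651/0.030266 = -3.189.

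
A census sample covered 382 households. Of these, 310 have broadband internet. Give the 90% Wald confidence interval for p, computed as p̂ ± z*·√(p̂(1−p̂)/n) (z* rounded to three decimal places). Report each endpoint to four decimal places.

With x = 310 successes in n = 382, p̂ = 0.81152.
Standard error of p̂: √(0.152956/382) = √0.000400409 = 0.020010.
z* = 1.645 at the 90% level.
Margin of error: 1.645 × 0.020010 = 0.03292.
Interval: 0.81152 ± 0.03292 → (0.7786, 0.8444).

(0.7786, 0.8444)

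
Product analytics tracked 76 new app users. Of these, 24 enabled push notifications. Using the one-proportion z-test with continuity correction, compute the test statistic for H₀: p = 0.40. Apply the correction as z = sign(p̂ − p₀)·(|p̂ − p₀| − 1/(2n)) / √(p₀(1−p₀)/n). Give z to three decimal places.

z = -1.381

Sample proportion p̂ = 24/76 = 0.31579. p̂ − p₀ = -0.084211.
Continuity correction 1/(2n) = 1/152 = 0.006579.
Corrected numerator: |-0.084211| − 0.006579 = 0.077632.
SE₀ = √(0.40·0.60/76) = 0.056195.
z = −0.077632/0.056195 = -1.381.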